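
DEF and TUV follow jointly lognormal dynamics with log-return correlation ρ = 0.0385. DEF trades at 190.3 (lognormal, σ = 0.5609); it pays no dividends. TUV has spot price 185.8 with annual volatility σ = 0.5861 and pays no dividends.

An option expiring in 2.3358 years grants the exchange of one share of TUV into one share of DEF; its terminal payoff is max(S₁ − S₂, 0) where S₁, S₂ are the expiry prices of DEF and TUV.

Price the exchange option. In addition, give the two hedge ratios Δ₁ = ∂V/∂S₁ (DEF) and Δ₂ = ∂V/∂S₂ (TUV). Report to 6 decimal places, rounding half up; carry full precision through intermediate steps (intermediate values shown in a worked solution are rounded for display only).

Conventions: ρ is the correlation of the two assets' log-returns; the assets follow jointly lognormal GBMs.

σ_eff = √(σ₁² + σ₂² − 2ρσ₁σ₂) = √(0.5609² + 0.5861² − 2·0.0385·0.5609·0.5861) = 0.795493
d₁ = (ln(S₁/S₂) + (q₂ − q₁ + σ_eff²/2)T) / (σ_eff√T) = (ln(190.3/185.8) + (0.0 − 0.0 + 0.316404)·2.3358) / 1.215777 = 0.627572
d₂ = d₁ − σ_eff√T = 0.627572 − 1.215777 = -0.588205
N(d₁) = 0.734858,  N(d₂) = 0.278197
V = S₁·e^{−q₁T}·N(d₁) − S₂·e^{−q₂T}·N(d₂) = 139.843466 − 51.689065 = 88.154402
Key observation: the rate r is irrelevant here: denominating values in TUV turns the exchange into a ratio option on S₁/S₂, and discounting at r drops out.
Δ₁ = e^{−q₁T}·N(d₁) = 0.734858;  Δ₂ = −e^{−q₂T}·N(d₂) = -0.278197

exchange price = 88.154402
Δ1 = 0.734858
Δ2 = -0.278197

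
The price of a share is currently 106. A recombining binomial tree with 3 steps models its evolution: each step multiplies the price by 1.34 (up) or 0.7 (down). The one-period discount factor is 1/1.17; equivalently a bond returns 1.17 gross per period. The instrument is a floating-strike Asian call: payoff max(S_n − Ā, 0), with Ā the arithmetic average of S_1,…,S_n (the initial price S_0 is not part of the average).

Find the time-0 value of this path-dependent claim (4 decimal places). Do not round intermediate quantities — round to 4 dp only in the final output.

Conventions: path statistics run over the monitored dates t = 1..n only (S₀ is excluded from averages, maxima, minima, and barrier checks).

Set p* = 0.7344 (from d < R < u); the path-dependent value is the discounted p*-expectation over all price paths.
Enumerate all 2^3 = 8 price paths (U = up ×1.34, D = down ×0.7); each path with k up-moves has probability p*^k·(1−p*)^(3−k).
DDD: Ā=54.1660, payoff=0.0000, prob=0.018742
UDD: Ā=103.6892, payoff=0.0000, prob=0.051815
DUD: Ā=81.0759, payoff=0.0000, prob=0.051815
UUD: Ā=155.2024, payoff=0.0000, prob=0.143253
DDU: Ā=65.2465, payoff=4.3531, prob=0.051815
UDU: Ā=124.9005, payoff=8.3330, prob=0.143253
DUU: Ā=102.2872, payoff=30.9463, prob=0.143253
UUU: Ā=195.8069, payoff=59.2401, prob=0.396053
Price = Σ prob·payoff / R^3 = 29.314711 / 1.601613 = 18.3032

price = 18.3032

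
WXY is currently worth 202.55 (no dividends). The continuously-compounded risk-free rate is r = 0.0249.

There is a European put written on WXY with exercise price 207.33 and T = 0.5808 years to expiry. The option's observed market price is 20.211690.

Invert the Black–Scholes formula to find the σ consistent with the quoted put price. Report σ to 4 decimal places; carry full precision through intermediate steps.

At σ = 0.3127 the Black–Scholes value reproduces the quote:
σ√T = 0.3127·√0.5808 = 0.238309
d₁ = (ln(S/K) + (r+σ²/2)T) / (σ√T) = (ln(202.55/207.33) + (0.0249+0.3127²/2)·0.5808) / 0.238309 = (-0.023325 + 0.042858) / 0.238309 = 0.081963
d₂ = d₁ − σ√T = 0.081963 − 0.238309 = -0.156346
e^{−rT} = 0.985642
N(−d₁) = 0.467338,  N(−d₂) = 0.562120
V = K·e^{−rT}·N(−d₂) − S·N(−d₁) = 114.870983 − 94.659293 = 20.211690 (equal to the quote); since ∂V/∂σ > 0 for all σ, the implied volatility is unique

sigma = 0.3127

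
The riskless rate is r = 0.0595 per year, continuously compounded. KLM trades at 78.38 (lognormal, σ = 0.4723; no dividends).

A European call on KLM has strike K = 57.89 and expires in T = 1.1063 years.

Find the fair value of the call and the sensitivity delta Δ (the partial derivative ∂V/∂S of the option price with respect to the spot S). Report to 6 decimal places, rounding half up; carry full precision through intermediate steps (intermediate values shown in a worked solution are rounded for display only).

price = 28.404663
Δ = 0.839128

σ√T = 0.4723·√1.1063 = 0.496769
d₁ = (ln(S/K) + (r+σ²/2)T) / (σ√T) = (ln(78.38/57.89) + (0.0595+0.4723²/2)·1.1063) / 0.496769 = (0.303024 + 0.189215) / 0.496769 = 0.990881
d₂ = d₁ − σ√T = 0.990881 − 0.496769 = 0.494112
e^{−rT} = 0.936295
N(d₁) = 0.839128,  N(d₂) = 0.689386
Call price V = S·N(d₁) − K·e^{−rT}·N(d₂) = 65.770857 − 37.366193 = 28.404663
Δ = N(d₁) = 0.839128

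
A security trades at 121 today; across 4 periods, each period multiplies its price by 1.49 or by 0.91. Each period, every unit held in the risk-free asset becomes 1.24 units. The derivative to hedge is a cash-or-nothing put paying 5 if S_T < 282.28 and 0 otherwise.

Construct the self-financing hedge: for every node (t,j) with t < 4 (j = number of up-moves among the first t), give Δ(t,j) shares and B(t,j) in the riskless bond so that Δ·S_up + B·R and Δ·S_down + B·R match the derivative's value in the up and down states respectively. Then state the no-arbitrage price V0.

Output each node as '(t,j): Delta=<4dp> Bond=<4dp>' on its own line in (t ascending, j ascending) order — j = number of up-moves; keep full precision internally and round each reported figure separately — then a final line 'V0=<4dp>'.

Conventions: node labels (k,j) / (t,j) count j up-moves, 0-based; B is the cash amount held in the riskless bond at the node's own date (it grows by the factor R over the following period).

The replicating-portfolio and risk-neutral prices coincide; use p* = (1.24−0.91)/(1.49−0.91) = 0.5690 for the latter.
At maturity the claim pays: V(4,0)=5.0000, V(4,1)=5.0000, V(4,2)=5.0000, V(4,3)=0.0000, V(4,4)=0.0000
(3,0): S=91.1821. Δ = (V_up−V_dn)/(S_up−S_dn) = (5.0000−5.0000)/(135.8613−82.9757) = 0.0000. V = [p*·5.0000 + (1−p*)·5.0000]/1.24 = 4.0323. B = V − Δ·S = 4.0323.
(3,1): S=149.2981. Δ = (V_up−V_dn)/(S_up−S_dn) = (5.0000−5.0000)/(222.4542−135.8613) = 0.0000. V = [p*·5.0000 + (1−p*)·5.0000]/1.24 = 4.0323. B = V − Δ·S = 4.0323.
(3,2): S=244.4552. Δ = (V_up−V_dn)/(S_up−S_dn) = (0.0000−5.0000)/(364.2383−222.4542) = -0.0353. V = [p*·0.0000 + (1−p*)·5.0000]/1.24 = 1.7380. B = V − Δ·S = 10.3587.
(3,3): S=400.2618. Δ = (V_up−V_dn)/(S_up−S_dn) = (0.0000−0.0000)/(596.3901−364.2383) = 0.0000. V = [p*·0.0000 + (1−p*)·0.0000]/1.24 = 0.0000. B = V − Δ·S = 0.0000.
(2,0): S=100.2001. Δ = (V_up−V_dn)/(S_up−S_dn) = (4.0323−4.0323)/(149.2981−91.1821) = 0.0000. V = [p*·4.0323 + (1−p*)·4.0323]/1.24 = 3.2518. B = V − Δ·S = 3.2518.
(2,1): S=164.0639. Δ = (V_up−V_dn)/(S_up−S_dn) = (1.7380−4.0323)/(244.4552−149.2981) = -0.0241. V = [p*·1.7380 + (1−p*)·4.0323]/1.24 = 2.1991. B = V − Δ·S = 6.1547.
(2,2): S=268.6321. Δ = (V_up−V_dn)/(S_up−S_dn) = (0.0000−1.7380)/(400.2618−244.4552) = -0.0112. V = [p*·0.0000 + (1−p*)·1.7380]/1.24 = 0.6042. B = V − Δ·S = 3.6008.
(1,0): S=110.1100. Δ = (V_up−V_dn)/(S_up−S_dn) = (2.1991−3.2518)/(164.0639−100.2001) = -0.0165. V = [p*·2.1991 + (1−p*)·3.2518]/1.24 = 2.1394. B = V − Δ·S = 3.9544.
(1,1): S=180.2900. Δ = (V_up−V_dn)/(S_up−S_dn) = (0.6042−2.1991)/(268.6321−164.0639) = -0.0153. V = [p*·0.6042 + (1−p*)·2.1991]/1.24 = 1.0417. B = V − Δ·S = 3.7916.
(0,0): S=121.0000. Δ = (V_up−V_dn)/(S_up−S_dn) = (1.0417−2.1394)/(180.2900−110.1100) = -0.0156. V = [p*·1.0417 + (1−p*)·2.1394]/1.24 = 1.2216. B = V − Δ·S = 3.1143.
Sanity check at the root: Δ(0,0)·S0 + B(0,0) reproduces V0 = 1.2216.

(0,0): Delta=-0.0156 Bond=3.1143
(1,0): Delta=-0.0165 Bond=3.9544
(1,1): Delta=-0.0153 Bond=3.7916
(2,0): Delta=0.0000 Bond=3.2518
(2,1): Delta=-0.0241 Bond=6.1547
(2,2): Delta=-0.0112 Bond=3.6008
(3,0): Delta=0.0000 Bond=4.0323
(3,1): Delta=0.0000 Bond=4.0323
(3,2): Delta=-0.0353 Bond=10.3587
(3,3): Delta=0.0000 Bond=0.0000
V0=1.2216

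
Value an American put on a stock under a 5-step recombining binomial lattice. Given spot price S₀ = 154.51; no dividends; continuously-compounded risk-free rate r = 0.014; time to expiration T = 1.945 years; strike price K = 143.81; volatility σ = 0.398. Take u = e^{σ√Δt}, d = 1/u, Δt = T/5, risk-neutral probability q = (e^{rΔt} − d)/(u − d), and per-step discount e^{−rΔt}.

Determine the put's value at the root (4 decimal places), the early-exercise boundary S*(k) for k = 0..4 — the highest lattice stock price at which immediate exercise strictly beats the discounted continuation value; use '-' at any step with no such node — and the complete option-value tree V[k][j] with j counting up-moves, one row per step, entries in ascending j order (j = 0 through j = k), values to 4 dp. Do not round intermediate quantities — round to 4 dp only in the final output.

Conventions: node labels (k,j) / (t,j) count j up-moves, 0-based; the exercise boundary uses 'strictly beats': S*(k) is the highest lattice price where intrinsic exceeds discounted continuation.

Δt=0.38900, u=1.28176, d=0.78018, q=0.44915, disc=e^(-rΔt)=0.99457
k=5 terminal: V=max(K-S,0) → 99.1491 70.4365 23.2646 0.0000 0.0000 0.0000
k=4: j=0 S=57.2444 intr=86.5656 cont=85.7845 V=86.5656[EX]; j=1 S=94.0470 intr=49.7630 cont=48.9819 V=49.7630[EX]; j=2 S=154.5100 intr=0.0000 cont=12.7458 V=12.7458[hold]; j=3 S=253.8448 intr=0.0000 cont=0.0000 V=0.0000[hold]; j=4 S=417.0421 intr=0.0000 cont=0.0000 V=0.0000[hold]  S*(4)=94.0470
k=3: j=0 S=73.3735 intr=70.4365 cont=69.6555 V=70.4365[EX]; j=1 S=120.5454 intr=23.2646 cont=32.9569 V=32.9569[hold]; j=2 S=198.0443 intr=0.0000 cont=6.9829 V=6.9829[hold]; j=3 S=325.3674 intr=0.0000 cont=0.0000 V=0.0000[hold]  S*(3)=73.3735
k=2: j=0 S=94.0470 intr=49.7630 cont=53.3116 V=53.3116[hold]; j=1 S=154.5100 intr=0.0000 cont=21.1751 V=21.1751[hold]; j=2 S=253.8448 intr=0.0000 cont=3.8257 V=3.8257[hold]  S*(2)=-
k=1: j=0 S=120.5454 intr=23.2646 cont=38.6665 V=38.6665[hold]; j=1 S=198.0443 intr=0.0000 cont=13.3100 V=13.3100[hold]  S*(1)=-
k=0: j=0 S=154.5100 intr=0.0000 cont=27.1296 V=27.1296[hold]  S*(0)=-

price = 27.1296
boundary = - - - 73.3735 94.0470
tree:
27.1296
38.6665 13.3100
53.3116 21.1751 3.8257
70.4365 32.9569 6.9829 0.0000
86.5656 49.7630 12.7458 0.0000 0.0000
99.1491 70.4365 23.2646 0.0000 0.0000 0.0000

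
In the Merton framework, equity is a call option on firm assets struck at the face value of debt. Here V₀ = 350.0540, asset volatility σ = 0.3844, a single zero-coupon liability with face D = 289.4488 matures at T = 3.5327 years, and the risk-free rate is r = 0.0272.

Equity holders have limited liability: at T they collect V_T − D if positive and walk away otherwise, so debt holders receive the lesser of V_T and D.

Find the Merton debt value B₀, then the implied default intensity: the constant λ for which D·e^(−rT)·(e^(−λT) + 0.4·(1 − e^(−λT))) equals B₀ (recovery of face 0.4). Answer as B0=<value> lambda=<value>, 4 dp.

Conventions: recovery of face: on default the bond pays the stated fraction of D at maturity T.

Work the structural quantities from V₀ = 350.0540 against face 289.4488:
d₁ = [ln(V₀/D) + (r + σ²/2)T] / (σ√T)
   = [ln(350.0540/289.4488) + (0.0272 + 0.5·0.3844²)·3.5327] / (0.3844·√3.5327)
   = [0.190109 + 0.357091] / 0.722498 = 0.757373
d₂ = d₁ − σ√T = 0.757373 − 0.722498 = 0.034874
N(d₁) = 0.775587,  N(d₂) = 0.513910,  e^(−rT) = 0.908383
E₀ = V₀·N(d₁) − D·e^(−rT)·N(d₂)
   = 350.0540·0.775587 − 289.4488·0.908383·0.513910 = 136.374688
B₀ = V₀ − E₀ = 350.0540 − 136.374688 = 213.679312
e^(−λT) = (B₀·e^(rT)/D − 0.4)/(1 − 0.4) = (213.6793·1.100858/289.4488 − 0.4)/0.6 = 0.68780699
λ = −ln(0.68780699)/3.5327 = 0.105938

B0=213.6793 lambda=0.1059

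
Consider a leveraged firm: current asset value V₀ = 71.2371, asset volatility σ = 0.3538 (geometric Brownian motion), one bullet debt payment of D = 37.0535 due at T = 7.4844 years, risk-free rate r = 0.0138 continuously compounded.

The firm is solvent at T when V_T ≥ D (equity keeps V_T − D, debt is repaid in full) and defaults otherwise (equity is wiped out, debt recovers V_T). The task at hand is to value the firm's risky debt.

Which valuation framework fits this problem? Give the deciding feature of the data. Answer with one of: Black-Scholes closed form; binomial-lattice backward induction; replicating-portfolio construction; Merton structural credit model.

framework: Merton structural credit model

Key observation: with the firm-asset dynamics (V₀ = 71.2371) and a single zero-coupon liability of face 37.0535 given, debt value, spread, and default probability all derive from the option view of the balance sheet.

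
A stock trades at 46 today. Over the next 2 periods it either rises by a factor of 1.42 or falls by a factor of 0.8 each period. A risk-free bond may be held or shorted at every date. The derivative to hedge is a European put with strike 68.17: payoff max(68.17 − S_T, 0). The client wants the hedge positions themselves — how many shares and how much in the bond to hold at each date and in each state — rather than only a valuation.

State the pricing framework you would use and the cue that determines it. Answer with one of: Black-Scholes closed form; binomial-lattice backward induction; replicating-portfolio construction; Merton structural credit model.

Key observation: what is demanded is not a single number but the (Δ, B) position at each node of the 1.42/0.8 tree starting at 46; constructing those positions is the replicating-portfolio method.

framework: replicating-portfolio construction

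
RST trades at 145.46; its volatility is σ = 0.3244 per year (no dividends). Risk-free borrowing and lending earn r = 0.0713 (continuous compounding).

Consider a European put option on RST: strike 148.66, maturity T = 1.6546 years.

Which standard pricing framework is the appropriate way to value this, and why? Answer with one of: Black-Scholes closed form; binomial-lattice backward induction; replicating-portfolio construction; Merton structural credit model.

Key observation: a European claim on RST (strike 148.66) — a lognormal (GBM) underlying with constant rate and volatility — has an exact closed-form value; no lattice or capital structure is involved.

framework: Black-Scholes closed form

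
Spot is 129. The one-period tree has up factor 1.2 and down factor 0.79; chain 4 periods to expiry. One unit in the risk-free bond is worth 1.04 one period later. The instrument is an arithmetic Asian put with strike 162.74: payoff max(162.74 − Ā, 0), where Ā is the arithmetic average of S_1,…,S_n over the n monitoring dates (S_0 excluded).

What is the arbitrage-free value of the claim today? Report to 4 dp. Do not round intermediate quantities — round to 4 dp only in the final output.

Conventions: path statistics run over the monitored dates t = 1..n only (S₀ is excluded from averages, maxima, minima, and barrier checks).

price = 24.5925

Set p* = 0.6098 (from d < R < u); the path-dependent value is the discounted p*-expectation over all price paths.
Enumerate all 2^4 = 16 price paths (U = up ×1.2, D = down ×0.79); each path with k up-moves has probability p*^k·(1−p*)^(4−k).
DDDD: Ā=74.0666, payoff=88.6734, prob=0.023192
UDDD: Ā=112.5063, payoff=50.2337, prob=0.036238
DUDD: Ā=99.2838, payoff=63.4562, prob=0.036238
UUDD: Ā=150.8108, payoff=11.9292, prob=0.056622
DDUD: Ā=88.8380, payoff=73.9020, prob=0.036238
UDUD: Ā=134.9438, payoff=27.7962, prob=0.056622
DUUD: Ā=121.7213, payoff=41.0187, prob=0.056622
UUUD: Ā=184.8931, payoff=0.0000, prob=0.088472
DDDU: Ā=80.5858, payoff=82.1542, prob=0.036238
UDDU: Ā=122.4089, payoff=40.3311, prob=0.056622
DUDU: Ā=109.1864, payoff=53.5536, prob=0.056622
UUDU: Ā=165.8527, payoff=0.0000, prob=0.088472
DDUU: Ā=98.7406, payoff=63.9994, prob=0.056622
UDUU: Ā=149.9857, payoff=12.7543, prob=0.088472
DUUU: Ā=136.7632, payoff=25.9768, prob=0.088472
UUUU: Ā=207.7416, payoff=0.0000, prob=0.138237
Price = Σ prob·payoff / R^4 = 28.769801 / 1.169859 = 24.5925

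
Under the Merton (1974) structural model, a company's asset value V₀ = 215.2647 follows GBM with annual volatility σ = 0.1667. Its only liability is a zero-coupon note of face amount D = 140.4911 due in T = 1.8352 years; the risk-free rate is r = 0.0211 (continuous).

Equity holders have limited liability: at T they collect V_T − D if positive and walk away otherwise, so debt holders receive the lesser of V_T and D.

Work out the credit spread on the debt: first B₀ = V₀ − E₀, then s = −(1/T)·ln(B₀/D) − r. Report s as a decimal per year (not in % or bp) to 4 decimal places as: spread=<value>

Work the structural quantities from V₀ = 215.2647 against face 140.4911:
d₁ = [ln(V₀/D) + (r + σ²/2)T] / (σ√T)
   = [ln(215.2647/140.4911) + (0.0211 + 0.5·0.1667²)·1.8352] / (0.1667·√1.8352)
   = [0.426724 + 0.064222] / 0.225828 = 2.173985
d₂ = d₁ − σ√T = 2.173985 − 0.225828 = 1.948157
N(d₁) = 0.985147,  N(d₂) = 0.974302,  e^(−rT) = 0.962017
E₀ = V₀·N(d₁) − D·e^(−rT)·N(d₂)
   = 215.2647·0.985147 − 140.4911·0.962017·0.974302 = 80.385680
B₀ = V₀ − E₀ = 215.2647 − 80.385680 = 134.879020
spread = −(1/T)·ln(B₀/D) − r = −(1/1.8352)·ln(134.879020/140.4911) − 0.0211 = 0.00111334

spread=0.0011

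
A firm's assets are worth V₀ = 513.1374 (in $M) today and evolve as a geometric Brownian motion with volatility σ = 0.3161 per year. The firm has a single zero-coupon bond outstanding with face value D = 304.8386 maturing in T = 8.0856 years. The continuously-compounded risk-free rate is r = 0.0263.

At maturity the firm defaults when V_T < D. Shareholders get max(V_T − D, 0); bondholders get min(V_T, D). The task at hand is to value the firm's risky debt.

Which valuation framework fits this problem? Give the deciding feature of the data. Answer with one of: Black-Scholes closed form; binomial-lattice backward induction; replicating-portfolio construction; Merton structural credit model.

Key observation: the asked-for credit quantity lives on the firm's capital structure — asset value, asset volatility, debt face 304.8386 — which is the structural model's domain.

framework: Merton structural credit model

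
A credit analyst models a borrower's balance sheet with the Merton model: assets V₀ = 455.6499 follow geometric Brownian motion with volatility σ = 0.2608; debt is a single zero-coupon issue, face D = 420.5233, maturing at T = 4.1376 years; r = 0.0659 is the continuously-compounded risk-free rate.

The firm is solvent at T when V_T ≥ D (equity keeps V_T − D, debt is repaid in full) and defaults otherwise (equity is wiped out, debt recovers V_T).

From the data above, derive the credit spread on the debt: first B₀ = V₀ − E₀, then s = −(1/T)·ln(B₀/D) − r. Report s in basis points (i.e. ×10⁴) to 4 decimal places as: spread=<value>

spread=238.6290

Apply the equity-as-call identities (strike 420.5233, horizon 4.1376 years):
d₁ = [ln(V₀/D) + (r + σ²/2)T] / (σ√T)
   = [ln(455.6499/420.5233) + (0.0659 + 0.5·0.2608²)·4.1376] / (0.2608·√4.1376)
   = [0.080225 + 0.413381] / 0.530496 = 0.930461
d₂ = d₁ − σ√T = 0.930461 − 0.530496 = 0.399965
N(d₁) = 0.823934,  N(d₂) = 0.655409,  e^(−rT) = 0.761346
E₀ = V₀·N(d₁) − D·e^(−rT)·N(d₂)
   = 455.6499·0.823934 − 420.5233·0.761346·0.655409 = 165.587260
B₀ = V₀ − E₀ = 455.6499 − 165.587260 = 290.062640
spread = −(1/T)·ln(B₀/D) − r = −(1/4.1376)·ln(290.062640/420.5233) − 0.0659 = 0.02386290
in basis points: 0.02386290 × 10⁴ = 238.6290 bp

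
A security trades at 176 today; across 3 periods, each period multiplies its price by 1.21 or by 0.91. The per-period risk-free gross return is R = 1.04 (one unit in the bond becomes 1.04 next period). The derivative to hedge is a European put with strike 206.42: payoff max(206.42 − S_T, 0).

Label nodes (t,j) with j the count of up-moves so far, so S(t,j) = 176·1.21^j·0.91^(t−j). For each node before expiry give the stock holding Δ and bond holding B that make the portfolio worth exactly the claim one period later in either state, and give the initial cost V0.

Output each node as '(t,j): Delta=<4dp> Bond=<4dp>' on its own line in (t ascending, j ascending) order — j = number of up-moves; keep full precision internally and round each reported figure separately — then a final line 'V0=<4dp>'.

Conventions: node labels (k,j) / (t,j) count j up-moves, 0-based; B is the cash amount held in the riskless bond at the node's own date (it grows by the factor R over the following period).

The replicating-portfolio and risk-neutral prices coincide; use p* = (1.04−0.91)/(1.21−0.91) = 0.4333 for the latter.
Terminal payoffs: V(3,0)=73.7915, V(3,1)=30.0678, V(3,2)=0.0000, V(3,3)=0.0000
  t=2,j=0: stock 145.7456 → up 176.3522 (V=30.0678), down 132.6285 (V=73.7915). Price 52.7352; hedge Δ=-1.0000, bond B=198.4808.
  t=2,j=1: stock 193.7936 → up 234.4903 (V=0.0000), down 176.3522 (V=30.0678). Price 16.3831; hedge Δ=-0.5172, bond B=116.6092.
  t=2,j=2: stock 257.6816 → up 311.7947 (V=0.0000), down 234.4903 (V=0.0000). Price 0.0000; hedge Δ=0.0000, bond B=0.0000.
  t=1,j=0: stock 160.1600 → up 193.7936 (V=16.3831), down 145.7456 (V=52.7352). Price 35.5602; hedge Δ=-0.7566, bond B=156.7337.
  t=1,j=1: stock 212.9600 → up 257.6816 (V=0.0000), down 193.7936 (V=16.3831). Price 8.9267; hedge Δ=-0.2564, bond B=63.5371.
  t=0,j=0: stock 176.0000 → up 212.9600 (V=8.9267), down 160.1600 (V=35.5602). Price 23.0952; hedge Δ=-0.5044, bond B=111.8736.
Verification: the root portfolio costs Δ(0,0)·S0 + B(0,0) = 23.0952, matching V0.

(0,0): Delta=-0.5044 Bond=111.8736
(1,0): Delta=-0.7566 Bond=156.7337
(1,1): Delta=-0.2564 Bond=63.5371
(2,0): Delta=-1.0000 Bond=198.4808
(2,1): Delta=-0.5172 Bond=116.6092
(2,2): Delta=0.0000 Bond=0.0000
V0=23.0952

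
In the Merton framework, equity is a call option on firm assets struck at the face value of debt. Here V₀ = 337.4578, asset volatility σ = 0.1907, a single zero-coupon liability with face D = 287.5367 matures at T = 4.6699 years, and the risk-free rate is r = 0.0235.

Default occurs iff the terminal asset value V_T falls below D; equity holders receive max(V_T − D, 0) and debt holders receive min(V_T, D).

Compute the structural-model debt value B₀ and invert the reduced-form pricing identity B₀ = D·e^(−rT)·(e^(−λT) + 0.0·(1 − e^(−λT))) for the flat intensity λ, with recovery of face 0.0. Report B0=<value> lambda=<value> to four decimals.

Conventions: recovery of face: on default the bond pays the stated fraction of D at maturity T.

B0=239.1389 lambda=0.0160

Work the structural quantities from V₀ = 337.4578 against face 287.5367:
d₁ = [ln(V₀/D) + (r + σ²/2)T] / (σ√T)
   = [ln(337.4578/287.5367) + (0.0235 + 0.5·0.1907²)·4.6699] / (0.1907·√4.6699)
   = [0.160090 + 0.194657] / 0.412102 = 0.860823
d₂ = d₁ − σ√T = 0.860823 − 0.412102 = 0.448721
N(d₁) = 0.805332,  N(d₂) = 0.673183,  e^(−rT) = 0.896065
E₀ = V₀·N(d₁) − D·e^(−rT)·N(d₂)
   = 337.4578·0.805332 − 287.5367·0.896065·0.673183 = 98.318883
B₀ = V₀ − E₀ = 337.4578 − 98.318883 = 239.138917
e^(−λT) = (B₀·e^(rT)/D − 0)/(1 − 0) = (239.1389·1.115991/287.5367 − 0)/1 = 0.92814872
λ = −ln(0.92814872)/4.6699 = 0.015967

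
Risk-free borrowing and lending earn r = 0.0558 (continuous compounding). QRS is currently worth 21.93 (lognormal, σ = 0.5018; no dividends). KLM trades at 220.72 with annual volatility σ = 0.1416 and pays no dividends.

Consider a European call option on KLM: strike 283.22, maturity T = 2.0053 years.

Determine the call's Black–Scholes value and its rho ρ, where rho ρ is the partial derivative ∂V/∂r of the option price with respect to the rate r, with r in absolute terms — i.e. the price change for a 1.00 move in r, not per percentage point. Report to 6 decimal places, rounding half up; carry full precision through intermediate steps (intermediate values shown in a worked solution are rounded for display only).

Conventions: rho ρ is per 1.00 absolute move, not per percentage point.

price = 6.923003
ρ = 109.706836

σ√T = 0.1416·√2.0053 = 0.200518
d₁ = (ln(S/K) + (r+σ²/2)T) / (σ√T) = (ln(220.72/283.22) + (0.0558+0.1416²/2)·2.0053) / 0.200518 = (-0.249329 + 0.131999) / 0.200518 = -0.585133
d₂ = d₁ − σ√T = -0.585133 − 0.200518 = -0.785651
e^{−rT} = 0.894137
N(d₁) = 0.279229,  N(d₂) = 0.216036
Call price V = S·N(d₁) − K·e^{−rT}·N(d₂) = 61.631444 − 54.708441 = 6.923003
ρ = K·T·e^{−rT}·N(d₂) = 109.706836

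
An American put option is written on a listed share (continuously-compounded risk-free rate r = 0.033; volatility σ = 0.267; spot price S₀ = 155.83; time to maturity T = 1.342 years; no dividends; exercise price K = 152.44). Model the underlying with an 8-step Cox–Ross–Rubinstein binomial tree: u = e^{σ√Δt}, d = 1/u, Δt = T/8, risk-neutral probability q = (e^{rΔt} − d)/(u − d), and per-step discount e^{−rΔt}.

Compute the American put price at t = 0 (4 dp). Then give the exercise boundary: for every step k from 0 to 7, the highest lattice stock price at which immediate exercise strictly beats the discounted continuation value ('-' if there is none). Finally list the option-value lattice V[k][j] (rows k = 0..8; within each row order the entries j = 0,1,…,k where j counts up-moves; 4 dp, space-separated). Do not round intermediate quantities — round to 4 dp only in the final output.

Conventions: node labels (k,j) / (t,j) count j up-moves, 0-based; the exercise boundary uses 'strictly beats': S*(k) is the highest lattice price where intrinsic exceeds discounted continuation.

price = 14.3899
boundary = - - - 112.2465 100.6191 112.2465 125.2177 112.2465
tree:
14.3899
20.9719 7.9159
29.5884 12.5206 3.3627
40.1935 19.2287 5.8987 0.8440
51.8209 28.4596 10.1387 1.6907 0.0000
62.2439 40.1935 16.9496 3.3867 0.0000 0.0000
71.5872 51.8209 27.2223 6.7841 0.0000 0.0000 0.0000
79.9627 62.2439 40.1935 13.5897 0.0000 0.0000 0.0000 0.0000
87.4705 71.5872 51.8209 27.2223 0.0000 0.0000 0.0000 0.0000 0.0000

Δt=0.16775, u=1.11556, d=0.89641, q=0.49802, disc=e^(-rΔt)=0.99448
k=8 terminal: V=max(K-S,0) → 87.4705 71.5872 51.8209 27.2223 0.0000 0.0000 0.0000 0.0000 0.0000
k=7: j=0 S=72.4773 intr=79.9627 cont=79.1211 V=79.9627[EX]; j=1 S=90.1961 intr=62.2439 cont=61.4024 V=62.2439[EX]; j=2 S=112.2465 intr=40.1935 cont=39.3519 V=40.1935[EX]; j=3 S=139.6878 intr=12.7522 cont=13.5897 V=13.5897[hold]; j=4 S=173.8376 intr=0.0000 cont=0.0000 V=0.0000[hold]; j=5 S=216.3362 intr=0.0000 cont=0.0000 V=0.0000[hold]; j=6 S=269.2245 intr=0.0000 cont=0.0000 V=0.0000[hold]; j=7 S=335.0425 intr=0.0000 cont=0.0000 V=0.0000[hold]  S*(7)=112.2465
k=6: j=0 S=80.8528 intr=71.5872 cont=70.7457 V=71.5872[EX]; j=1 S=100.6191 intr=51.8209 cont=50.9794 V=51.8209[EX]; j=2 S=125.2177 intr=27.2223 cont=26.7955 V=27.2223[EX]; j=3 S=155.8300 intr=0.0000 cont=6.7841 V=6.7841[hold]; j=4 S=193.9262 intr=0.0000 cont=0.0000 V=0.0000[hold]; j=5 S=241.3359 intr=0.0000 cont=0.0000 V=0.0000[hold]; j=6 S=300.3359 intr=0.0000 cont=0.0000 V=0.0000[hold]  S*(6)=125.2177
k=5: j=0 S=90.1961 intr=62.2439 cont=61.4024 V=62.2439[EX]; j=1 S=112.2465 intr=40.1935 cont=39.3519 V=40.1935[EX]; j=2 S=139.6878 intr=12.7522 cont=16.9496 V=16.9496[hold]; j=3 S=173.8376 intr=0.0000 cont=3.3867 V=3.3867[hold]; j=4 S=216.3362 intr=0.0000 cont=0.0000 V=0.0000[hold]; j=5 S=269.2245 intr=0.0000 cont=0.0000 V=0.0000[hold]  S*(5)=112.2465
k=4: j=0 S=100.6191 intr=51.8209 cont=50.9794 V=51.8209[EX]; j=1 S=125.2177 intr=27.2223 cont=28.4596 V=28.4596[hold]; j=2 S=155.8300 intr=0.0000 cont=10.1387 V=10.1387[hold]; j=3 S=193.9262 intr=0.0000 cont=1.6907 V=1.6907[hold]; j=4 S=241.3359 intr=0.0000 cont=0.0000 V=0.0000[hold]  S*(4)=100.6191
k=3: j=0 S=112.2465 intr=40.1935 cont=39.9647 V=40.1935[EX]; j=1 S=139.6878 intr=12.7522 cont=19.2287 V=19.2287[hold]; j=2 S=173.8376 intr=0.0000 cont=5.8987 V=5.8987[hold]; j=3 S=216.3362 intr=0.0000 cont=0.8440 V=0.8440[hold]  S*(3)=112.2465
k=2: j=0 S=125.2177 intr=27.2223 cont=29.5884 V=29.5884[hold]; j=1 S=155.8300 intr=0.0000 cont=12.5206 V=12.5206[hold]; j=2 S=193.9262 intr=0.0000 cont=3.3627 V=3.3627[hold]  S*(2)=-
k=1: j=0 S=139.6878 intr=12.7522 cont=20.9719 V=20.9719[hold]; j=1 S=173.8376 intr=0.0000 cont=7.9159 V=7.9159[hold]  S*(1)=-
k=0: j=0 S=155.8300 intr=0.0000 cont=14.3899 V=14.3899[hold]  S*(0)=-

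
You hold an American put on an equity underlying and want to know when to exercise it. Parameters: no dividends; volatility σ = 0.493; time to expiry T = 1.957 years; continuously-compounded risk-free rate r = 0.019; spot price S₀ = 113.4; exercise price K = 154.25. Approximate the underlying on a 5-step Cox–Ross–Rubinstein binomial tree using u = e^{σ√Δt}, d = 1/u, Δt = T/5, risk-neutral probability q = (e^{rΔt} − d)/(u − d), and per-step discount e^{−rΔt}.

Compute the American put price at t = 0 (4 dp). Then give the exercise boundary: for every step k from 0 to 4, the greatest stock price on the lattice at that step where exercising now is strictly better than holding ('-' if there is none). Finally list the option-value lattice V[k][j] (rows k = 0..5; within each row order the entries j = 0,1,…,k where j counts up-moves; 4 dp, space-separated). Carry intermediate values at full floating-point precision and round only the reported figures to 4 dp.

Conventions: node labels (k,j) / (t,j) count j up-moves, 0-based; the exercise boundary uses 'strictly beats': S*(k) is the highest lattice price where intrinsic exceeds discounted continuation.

Δt=0.39140, u=1.36129, d=0.73460, q=0.43541, disc=e^(-rΔt)=0.99259
k=5 terminal: V=max(K-S,0) → 129.9915 109.2964 70.9465 0.0000 0.0000 0.0000
k=4: j=0 S=33.0228 intr=121.2272 cont=120.0843 V=121.2272[EX]; j=1 S=61.1947 intr=93.0553 cont=91.9125 V=93.0553[EX]; j=2 S=113.4000 intr=40.8500 cont=39.7590 V=40.8500[EX]; j=3 S=210.1418 intr=0.0000 cont=0.0000 V=0.0000[hold]; j=4 S=389.4141 intr=0.0000 cont=0.0000 V=0.0000[hold]  S*(4)=113.4000
k=3: j=0 S=44.9536 intr=109.2964 cont=108.1536 V=109.2964[EX]; j=1 S=83.3035 intr=70.9465 cont=69.8036 V=70.9465[EX]; j=2 S=154.3699 intr=0.0000 cont=22.8927 V=22.8927[hold]; j=3 S=286.0632 intr=0.0000 cont=0.0000 V=0.0000[hold]  S*(3)=83.3035
k=2: j=0 S=61.1947 intr=93.0553 cont=91.9125 V=93.0553[EX]; j=1 S=113.4000 intr=40.8500 cont=49.6528 V=49.6528[hold]; j=2 S=210.1418 intr=0.0000 cont=12.8292 V=12.8292[hold]  S*(2)=61.1947
k=1: j=0 S=83.3035 intr=70.9465 cont=73.6081 V=73.6081[hold]; j=1 S=154.3699 intr=0.0000 cont=33.3704 V=33.3704[hold]  S*(1)=-
k=0: j=0 S=113.4000 intr=40.8500 cont=55.6727 V=55.6727[hold]  S*(0)=-

price = 55.6727
boundary = - - 61.1947 83.3035 113.4000
tree:
55.6727
73.6081 33.3704
93.0553 49.6528 12.8292
109.2964 70.9465 22.8927 0.0000
121.2272 93.0553 40.8500 0.0000 0.0000
129.9915 109.2964 70.9465 0.0000 0.0000 0.0000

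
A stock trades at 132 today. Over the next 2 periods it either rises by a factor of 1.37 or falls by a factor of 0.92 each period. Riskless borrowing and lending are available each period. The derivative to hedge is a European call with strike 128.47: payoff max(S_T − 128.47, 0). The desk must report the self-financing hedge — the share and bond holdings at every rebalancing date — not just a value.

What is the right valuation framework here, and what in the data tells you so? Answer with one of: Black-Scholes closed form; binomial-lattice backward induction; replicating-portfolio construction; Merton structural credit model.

framework: replicating-portfolio construction

Key observation: the deliverable is the dynamic trading strategy on the 2-step tree (spot 132, moves 1.37 and 0.92), so the valuation must go through the node-by-node replicating-portfolio solve.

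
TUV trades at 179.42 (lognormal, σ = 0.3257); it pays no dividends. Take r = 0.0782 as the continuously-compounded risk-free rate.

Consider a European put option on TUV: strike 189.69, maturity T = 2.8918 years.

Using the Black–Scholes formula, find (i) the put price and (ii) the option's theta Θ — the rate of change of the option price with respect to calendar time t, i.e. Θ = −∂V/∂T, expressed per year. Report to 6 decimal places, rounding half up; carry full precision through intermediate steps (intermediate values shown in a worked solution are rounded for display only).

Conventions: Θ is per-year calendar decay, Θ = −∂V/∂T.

σ√T = 0.3257·√2.8918 = 0.553862
d₁ = (ln(S/K) + (r+σ²/2)T) / (σ√T) = (ln(179.42/189.69) + (0.0782+0.3257²/2)·2.8918) / 0.553862 = (-0.055662 + 0.379521) / 0.553862 = 0.584728
d₂ = d₁ − σ√T = 0.584728 − 0.553862 = 0.030866
e^{−rT} = 0.797607
N(−d₁) = 0.279365,  N(−d₂) = 0.487688
Put price V = K·e^{−rT}·N(−d₂) − S·N(−d₁) = 73.786353 − 50.123730 = 23.662623
φ(d₁) = (1/√(2π))·e^{−d₁²/2} = 0.336253
Θ = −S·φ(d₁)·σ/(2√T) + r·K·e^{−rT}·N(−d₂) = −5.777507 + 5.770093 = -0.007414

price = 23.662623
Θ = -0.007414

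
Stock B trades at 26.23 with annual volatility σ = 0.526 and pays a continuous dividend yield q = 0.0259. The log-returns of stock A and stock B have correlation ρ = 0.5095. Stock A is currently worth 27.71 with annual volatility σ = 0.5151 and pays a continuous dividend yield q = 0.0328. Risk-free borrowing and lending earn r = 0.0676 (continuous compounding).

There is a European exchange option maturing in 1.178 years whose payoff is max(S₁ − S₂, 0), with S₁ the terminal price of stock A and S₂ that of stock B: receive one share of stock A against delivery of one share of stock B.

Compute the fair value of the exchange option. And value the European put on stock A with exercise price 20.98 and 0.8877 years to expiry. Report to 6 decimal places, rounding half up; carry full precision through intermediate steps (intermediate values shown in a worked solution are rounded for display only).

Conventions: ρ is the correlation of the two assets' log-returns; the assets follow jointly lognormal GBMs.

exchange price = 6.370104
price(stock A put K=20.98) = 1.748454

σ_eff = √(σ₁² + σ₂² − 2ρσ₁σ₂) = √(0.5151² + 0.526² − 2·0.5095·0.5151·0.526) = 0.515668
d₁ = (ln(S₁/S₂) + (q₂ − q₁ + σ_eff²/2)T) / (σ_eff√T) = (ln(27.71/26.23) + (0.0259 − 0.0328 + 0.132957)·1.178) / 0.559684 = 0.363392
d₂ = d₁ − σ_eff√T = 0.363392 − 0.559684 = -0.196292
N(d₁) = 0.641844,  N(d₂) = 0.422191
V = S₁·e^{−q₁T}·N(d₁) − S₂·e^{−q₂T}·N(d₂) = 17.111396 − 10.741292 = 6.370104
[vanilla: stock A put K=20.98]
σ√T = 0.5151·√0.8877 = 0.485316
d₁ = (ln(S/K) + (r−q+σ²/2)T) / (σ√T) = (ln(27.71/20.98) + (0.0676−0.0328+0.5151²/2)·0.8877) / 0.485316 = (0.278224 + 0.148658) / 0.485316 = 0.879595
d₂ = d₁ − σ√T = 0.879595 − 0.485316 = 0.394279
e^{−rT} = 0.941757
e^{−qT} = 0.971303
N(−d₁) = 0.189539,  N(−d₂) = 0.346688
price = K·e^{−rT}·N(−d₂) − S·e^{−qT}·N(−d₁) = 6.849871 − 5.101417 = 1.748454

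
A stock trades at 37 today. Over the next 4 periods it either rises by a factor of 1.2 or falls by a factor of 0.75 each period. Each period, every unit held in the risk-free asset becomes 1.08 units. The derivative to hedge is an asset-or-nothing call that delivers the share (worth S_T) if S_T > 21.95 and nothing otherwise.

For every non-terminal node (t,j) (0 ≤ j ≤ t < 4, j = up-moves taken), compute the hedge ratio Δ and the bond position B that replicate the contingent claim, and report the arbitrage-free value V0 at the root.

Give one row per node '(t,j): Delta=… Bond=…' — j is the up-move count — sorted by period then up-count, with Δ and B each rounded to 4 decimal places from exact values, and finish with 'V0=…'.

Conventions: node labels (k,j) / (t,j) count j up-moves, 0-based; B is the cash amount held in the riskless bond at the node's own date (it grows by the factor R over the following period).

(0,0): Delta=1.1334 Bond=-5.7438
(1,0): Delta=1.4687 Bond=-15.5083
(1,1): Delta=1.0572 Bond=-2.8197
(2,0): Delta=2.1728 Bond=-31.4043
(2,1): Delta=1.3086 Bond=-11.4198
(2,2): Delta=1.0000 Bond=0.0000
(3,0): Delta=0.0000 Bond=0.0000
(3,1): Delta=2.6667 Bond=-46.2500
(3,2): Delta=1.0000 Bond=0.0000
(3,3): Delta=1.0000 Bond=0.0000
V0=36.1906

Arbitrage-free pricing uses the up-move probability p* = (R−d)/(u−d) = 0.7333, discounting each step at R = 1.08.
At maturity the claim pays: V(4,0)=0.0000, V(4,1)=0.0000, V(4,2)=29.9700, V(4,3)=47.9520, V(4,4)=76.7232
(3,0): S=15.6094. Δ = (V_up−V_dn)/(S_up−S_dn) = (0.0000−0.0000)/(18.7312−11.7070) = 0.0000. V = [p*·0.0000 + (1−p*)·0.0000]/1.08 = 0.0000. B = V − Δ·S = 0.0000.
(3,1): S=24.9750. Δ = (V_up−V_dn)/(S_up−S_dn) = (29.9700−0.0000)/(29.9700−18.7312) = 2.6667. V = [p*·29.9700 + (1−p*)·0.0000]/1.08 = 20.3500. B = V − Δ·S = -46.2500.
(3,2): S=39.9600. Δ = (V_up−V_dn)/(S_up−S_dn) = (47.9520−29.9700)/(47.9520−29.9700) = 1.0000. V = [p*·47.9520 + (1−p*)·29.9700]/1.08 = 39.9600. B = V − Δ·S = 0.0000.
(3,3): S=63.9360. Δ = (V_up−V_dn)/(S_up−S_dn) = (76.7232−47.9520)/(76.7232−47.9520) = 1.0000. V = [p*·76.7232 + (1−p*)·47.9520]/1.08 = 63.9360. B = V − Δ·S = 0.0000.
(2,0): S=20.8125. Δ = (V_up−V_dn)/(S_up−S_dn) = (20.3500−0.0000)/(24.9750−15.6094) = 2.1728. V = [p*·20.3500 + (1−p*)·0.0000]/1.08 = 13.8179. B = V − Δ·S = -31.4043.
(2,1): S=33.3000. Δ = (V_up−V_dn)/(S_up−S_dn) = (39.9600−20.3500)/(39.9600−24.9750) = 1.3086. V = [p*·39.9600 + (1−p*)·20.3500]/1.08 = 32.1580. B = V − Δ·S = -11.4198.
(2,2): S=53.2800. Δ = (V_up−V_dn)/(S_up−S_dn) = (63.9360−39.9600)/(63.9360−39.9600) = 1.0000. V = [p*·63.9360 + (1−p*)·39.9600]/1.08 = 53.2800. B = V − Δ·S = 0.0000.
(1,0): S=27.7500. Δ = (V_up−V_dn)/(S_up−S_dn) = (32.1580−13.8179)/(33.3000−20.8125) = 1.4687. V = [p*·32.1580 + (1−p*)·13.8179]/1.08 = 25.2475. B = V − Δ·S = -15.5083.
(1,1): S=44.4000. Δ = (V_up−V_dn)/(S_up−S_dn) = (53.2800−32.1580)/(53.2800−33.3000) = 1.0572. V = [p*·53.2800 + (1−p*)·32.1580]/1.08 = 44.1180. B = V − Δ·S = -2.8197.
(0,0): S=37.0000. Δ = (V_up−V_dn)/(S_up−S_dn) = (44.1180−25.2475)/(44.4000−27.7500) = 1.1334. V = [p*·44.1180 + (1−p*)·25.2475]/1.08 = 36.1906. B = V − Δ·S = -5.7438.
Check: Δ(0,0)·S0 + B(0,0) = 36.1906 = V0.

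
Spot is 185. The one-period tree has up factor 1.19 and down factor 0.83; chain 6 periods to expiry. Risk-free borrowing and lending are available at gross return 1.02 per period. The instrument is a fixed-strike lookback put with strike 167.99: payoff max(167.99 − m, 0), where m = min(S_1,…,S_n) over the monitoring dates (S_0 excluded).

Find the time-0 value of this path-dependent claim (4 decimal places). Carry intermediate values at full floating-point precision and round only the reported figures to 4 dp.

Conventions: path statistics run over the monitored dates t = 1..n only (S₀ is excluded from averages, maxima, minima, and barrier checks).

price = 24.1272

Under the martingale measure an up-move has probability p* = 0.5278; value the claim as the probability-weighted average of per-path payoffs, discounted 6 periods at R = 1.02.
Enumerate all 2^6 = 64 price paths (U = up ×1.19, D = down ×0.83); each path with k up-moves has probability p*^k·(1−p*)^(6−k).
DDDDDD: m=60.4840, payoff=107.5060, prob=0.011089
UDDDDD: m=86.7180, payoff=81.2720, prob=0.012393
DUDDDD: m=86.7180, payoff=81.2720, prob=0.012393
UUDDDD: m=124.3306, payoff=43.6594, prob=0.013851
DDUDDD: m=86.7180, payoff=81.2720, prob=0.012393
UDUDDD: m=124.3306, payoff=43.6594, prob=0.013851
DUUDDD: m=124.3306, payoff=43.6594, prob=0.013851
UUUDDD: m=178.2571, payoff=0.0000, prob=0.015481
DDDUDD: m=86.7180, payoff=81.2720, prob=0.012393
UDDUDD: m=124.3306, payoff=43.6594, prob=0.013851
DUDUDD: m=124.3306, payoff=43.6594, prob=0.013851
UUDUDD: m=178.2571, payoff=0.0000, prob=0.015481
DDUUDD: m=124.3306, payoff=43.6594, prob=0.013851
UDUUDD: m=178.2571, payoff=0.0000, prob=0.015481
DUUUDD: m=153.5500, payoff=14.4400, prob=0.015481
UUUUDD: m=220.1500, payoff=0.0000, prob=0.017302
DDDDUD: m=86.7180, payoff=81.2720, prob=0.012393
UDDDUD: m=124.3306, payoff=43.6594, prob=0.013851
DUDDUD: m=124.3306, payoff=43.6594, prob=0.013851
UUDDUD: m=178.2571, payoff=0.0000, prob=0.015481
DDUDUD: m=124.3306, payoff=43.6594, prob=0.013851
UDUDUD: m=178.2571, payoff=0.0000, prob=0.015481
DUUDUD: m=153.5500, payoff=14.4400, prob=0.015481
UUUDUD: m=220.1500, payoff=0.0000, prob=0.017302
DDDUUD: m=105.7806, payoff=62.2094, prob=0.013851
UDDUUD: m=151.6613, payoff=16.3287, prob=0.015481
DUDUUD: m=151.6613, payoff=16.3287, prob=0.015481
UUDUUD: m=217.4422, payoff=0.0000, prob=0.017302
DDUUUD: m=127.4465, payoff=40.5435, prob=0.015481
UDUUUD: m=182.7245, payoff=0.0000, prob=0.017302
DUUUUD: m=153.5500, payoff=14.4400, prob=0.017302
UUUUUD: m=220.1500, payoff=0.0000, prob=0.019338
DDDDDU: m=72.8723, payoff=95.1177, prob=0.012393
UDDDDU: m=104.4795, payoff=63.5105, prob=0.013851
DUDDDU: m=104.4795, payoff=63.5105, prob=0.013851
UUDDDU: m=149.7959, payoff=18.1941, prob=0.015481
DDUDDU: m=104.4795, payoff=63.5105, prob=0.013851
UDUDDU: m=149.7959, payoff=18.1941, prob=0.015481
DUUDDU: m=149.7959, payoff=18.1941, prob=0.015481
UUUDDU: m=214.7676, payoff=0.0000, prob=0.017302
DDDUDU: m=104.4795, payoff=63.5105, prob=0.013851
UDDUDU: m=149.7959, payoff=18.1941, prob=0.015481
DUDUDU: m=149.7959, payoff=18.1941, prob=0.015481
UUDUDU: m=214.7676, payoff=0.0000, prob=0.017302
DDUUDU: m=127.4465, payoff=40.5435, prob=0.015481
UDUUDU: m=182.7245, payoff=0.0000, prob=0.017302
DUUUDU: m=153.5500, payoff=14.4400, prob=0.017302
UUUUDU: m=220.1500, payoff=0.0000, prob=0.019338
DDDDUU: m=87.7979, payoff=80.1921, prob=0.013851
UDDDUU: m=125.8789, payoff=42.1111, prob=0.015481
DUDDUU: m=125.8789, payoff=42.1111, prob=0.015481
UUDDUU: m=180.4770, payoff=0.0000, prob=0.017302
DDUDUU: m=125.8789, payoff=42.1111, prob=0.015481
UDUDUU: m=180.4770, payoff=0.0000, prob=0.017302
DUUDUU: m=153.5500, payoff=14.4400, prob=0.017302
UUUDUU: m=220.1500, payoff=0.0000, prob=0.019338
DDDUUU: m=105.7806, payoff=62.2094, prob=0.015481
UDDUUU: m=151.6613, payoff=16.3287, prob=0.017302
DUDUUU: m=151.6613, payoff=16.3287, prob=0.017302
UUDUUU: m=217.4422, payoff=0.0000, prob=0.019338
DDUUUU: m=127.4465, payoff=40.5435, prob=0.017302
UDUUUU: m=182.7245, payoff=0.0000, prob=0.019338
DUUUUU: m=153.5500, payoff=14.4400, prob=0.019338
UUUUUU: m=220.1500, payoff=0.0000, prob=0.021613
Price = Σ prob·payoff / R^6 = 27.171151 / 1.126162 = 24.1272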